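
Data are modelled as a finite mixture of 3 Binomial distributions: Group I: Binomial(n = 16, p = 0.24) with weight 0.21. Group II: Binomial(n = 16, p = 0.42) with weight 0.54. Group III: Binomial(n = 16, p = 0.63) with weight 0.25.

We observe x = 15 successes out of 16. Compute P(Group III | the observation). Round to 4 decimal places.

P(component k | x) = P(Z=k)·f_k(x) / marginal(x), where marginal(x) = Σ_j P(Z=j)·f_j(x).
Binomial probabilities:
  p_I = C(16,15)·0.24^15·0.76^1 = 16·5.04857e-10·0.76 = 6.13906e-09
  p_II = C(16,15)·0.42^15·0.58^1 = 16·2.23223e-06·0.58 = 2.07151e-05
  p_III = C(16,15)·0.63^15·0.37^1 = 16·0.000977481·0.37 = 0.00578669
Prior × likelihood for each component:
  P(Z=I)·p_I = 0.21 × 6.13906e-09 = 1.2892e-09
  P(Z=II)·p_II = 0.54 × 2.07151e-05 = 1.11862e-05
  P(Z=III)·p_III = 0.25 × 0.00578669 = 0.00144667
Evidence: 1.2892e-09 + 1.11862e-05 + 0.00144667 = 0.00145786
So the posterior for Group III is 0.00144667 / 0.00145786 ≈ 0.9923.

0.9923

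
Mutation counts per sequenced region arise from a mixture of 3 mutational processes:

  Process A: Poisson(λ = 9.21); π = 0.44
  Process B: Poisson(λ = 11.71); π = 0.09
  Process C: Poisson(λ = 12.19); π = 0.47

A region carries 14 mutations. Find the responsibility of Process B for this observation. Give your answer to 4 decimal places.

P(component k | x) = P(Z=k)·f_k(x) / marginal(x), where marginal(x) = Σ_j P(Z=j)·f_j(x).
Component likelihoods at x = 14 mutations:
  f_A = 0.0362555
  f_B = 0.0858618
  f_C = 0.0932382
Unnormalised posteriors:
  P(Z=A)·f_A = 0.44 × 0.0362555 = 0.0159524
  P(Z=B)·f_B = 0.09 × 0.0858618 = 0.00772756
  P(Z=C)·f_C = 0.47 × 0.0932382 = 0.0438219
Normaliser: 0.0159524 + 0.00772756 + 0.0438219 = 0.0675019
So the posterior for Process B is 0.00772756 / 0.0675019 ≈ 0.1145.

0.1145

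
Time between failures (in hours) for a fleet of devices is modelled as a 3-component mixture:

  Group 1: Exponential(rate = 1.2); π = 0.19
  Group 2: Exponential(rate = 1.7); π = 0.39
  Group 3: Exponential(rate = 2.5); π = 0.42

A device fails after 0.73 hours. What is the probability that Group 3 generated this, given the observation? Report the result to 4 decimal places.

0.3713

The responsibility of component k is w_k f_k(x) divided by Σ_j w_j f_j(x).
Evaluate each component's likelihood at the observed value:
  L_1 = 1.2·e^(−1.2·0.73) = 1.2·e^(−0.8760) = 0.499734
  L_2 = 1.7·e^(−1.7·0.73) = 1.7·e^(−1.2410) = 0.491461
  L_3 = 2.5·e^(−2.5·0.73) = 2.5·e^(−1.8250) = 0.403044
Weight by the priors:
  w_1·L_1 = 0.19 × 0.499734 = 0.0949495
  w_2·L_2 = 0.39 × 0.491461 = 0.19167
  w_3·L_3 = 0.42 × 0.403044 = 0.169279
Marginal: 0.0949495 + 0.19167 + 0.169279 = 0.455898
P(Group 3 | x) = 0.169279 / 0.455898 ≈ 0.3713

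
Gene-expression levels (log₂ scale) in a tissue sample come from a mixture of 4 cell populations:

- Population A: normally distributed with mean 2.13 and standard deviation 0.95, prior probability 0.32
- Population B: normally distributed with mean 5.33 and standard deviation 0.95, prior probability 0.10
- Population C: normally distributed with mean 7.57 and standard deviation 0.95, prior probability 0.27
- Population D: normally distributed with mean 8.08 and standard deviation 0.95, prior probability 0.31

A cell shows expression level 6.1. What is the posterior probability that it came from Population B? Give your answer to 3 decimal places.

0.381

By Bayes' theorem, P(k | x) = w_k f_k(x) / Σ_j w_j f_j(x).
Normal densities:
  L_A = (1/(0.95·√(2π)))·exp(−(6.1−2.13)²/(2·0.95²)) = 0.419939·exp(-8.73180) = 6.77663e-05
  L_B = (1/(0.95·√(2π)))·exp(−(6.1−5.33)²/(2·0.95²)) = 0.419939·exp(-0.32848) = 0.302365
  L_C = (1/(0.95·√(2π)))·exp(−(6.1−7.57)²/(2·0.95²)) = 0.419939·exp(-1.19717) = 0.126841
  L_D = (1/(0.95·√(2π)))·exp(−(6.1−8.08)²/(2·0.95²)) = 0.419939·exp(-2.17197) = 0.0478535
Prior × likelihood for each component:
  w_A·L_A = 0.32 × 6.77663e-05 = 2.16852e-05
  w_B·L_B = 0.10 × 0.302365 = 0.0302365
  w_C·L_C = 0.27 × 0.126841 = 0.0342471
  w_D·L_D = 0.31 × 0.0478535 = 0.0148346
Evidence: 2.16852e-05 + 0.0302365 + 0.0342471 + 0.0148346 = 0.0793398
So the posterior for Population B is 0.0302365 / 0.0793398 ≈ 0.381.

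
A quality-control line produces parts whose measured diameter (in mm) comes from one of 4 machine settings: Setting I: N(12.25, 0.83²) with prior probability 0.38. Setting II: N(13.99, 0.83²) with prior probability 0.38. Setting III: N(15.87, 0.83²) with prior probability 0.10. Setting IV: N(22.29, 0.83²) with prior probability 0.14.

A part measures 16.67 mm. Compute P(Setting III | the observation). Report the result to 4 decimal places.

0.9681

The responsibility of component k is π_k f_k(x) divided by Σ_j π_j f_j(x).
Evaluate each component's likelihood at the observed value:
  f_I = (1/(0.83·√(2π)))·exp(−(16.67−12.25)²/(2·0.83²)) = 0.480653·exp(-14.17942) = 3.34033e-07
  f_II = (1/(0.83·√(2π)))·exp(−(16.67−13.99)²/(2·0.83²)) = 0.480653·exp(-5.21295) = 0.00261744
  f_III = (1/(0.83·√(2π)))·exp(−(16.67−15.87)²/(2·0.83²)) = 0.480653·exp(-0.46451) = 0.302064
  f_IV = (1/(0.83·√(2π)))·exp(−(16.67−22.29)²/(2·0.83²)) = 0.480653·exp(-22.92379) = 5.32299e-11
Prior × likelihood for each component:
  π_I·f_I = 0.38 × 3.34033e-07 = 1.26933e-07
  π_II·f_II = 0.38 × 0.00261744 = 0.000994629
  π_III·f_III = 0.10 × 0.302064 = 0.0302064
  π_IV·f_IV = 0.14 × 5.32299e-11 = 7.45219e-12
Evidence: 1.26933e-07 + 0.000994629 + 0.0302064 + 7.45219e-12 = 0.0312011
Responsibility of Setting III: 0.0302064 / 0.0312011 ≈ 0.9681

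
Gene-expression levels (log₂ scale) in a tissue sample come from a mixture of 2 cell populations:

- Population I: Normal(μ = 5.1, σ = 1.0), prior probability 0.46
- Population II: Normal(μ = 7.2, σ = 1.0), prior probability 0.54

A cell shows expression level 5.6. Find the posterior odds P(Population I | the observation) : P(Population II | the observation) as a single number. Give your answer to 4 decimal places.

2.7038

The posterior odds equal the prior odds times the likelihood ratio: (P(Z=i)/P(Z=j))·(f_i(x)/f_j(x)).
Normal densities:
  p_I = 0.352065
  p_II = 0.110921
Posterior odds = (P(Z=I)·p_I) / (P(Z=II)·p_II) = (0.46·0.352065) / (0.54·0.110921) = 0.16195 / 0.0598973 ≈ 2.7038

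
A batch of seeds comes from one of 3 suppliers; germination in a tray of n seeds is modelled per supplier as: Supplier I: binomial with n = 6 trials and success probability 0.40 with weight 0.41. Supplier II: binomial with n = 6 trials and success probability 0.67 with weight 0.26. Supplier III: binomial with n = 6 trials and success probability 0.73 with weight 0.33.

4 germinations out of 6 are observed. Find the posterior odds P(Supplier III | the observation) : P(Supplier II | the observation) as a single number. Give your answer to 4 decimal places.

Posterior odds = (π_i f_i(x)) / (π_j f_j(x)); the normalising sum cancels.
Evaluate each component's likelihood at the observed value:
  p_I = C(6,4)·0.40^4·0.60^2 = 15·0.0256·0.36 = 0.13824
  p_II = C(6,4)·0.67^4·0.33^2 = 15·0.201511·0.1089 = 0.329169
  p_III = C(6,4)·0.73^4·0.27^2 = 15·0.283982·0.0729 = 0.310535
0.102476 / 0.0855838 ≈ 1.1974

1.1974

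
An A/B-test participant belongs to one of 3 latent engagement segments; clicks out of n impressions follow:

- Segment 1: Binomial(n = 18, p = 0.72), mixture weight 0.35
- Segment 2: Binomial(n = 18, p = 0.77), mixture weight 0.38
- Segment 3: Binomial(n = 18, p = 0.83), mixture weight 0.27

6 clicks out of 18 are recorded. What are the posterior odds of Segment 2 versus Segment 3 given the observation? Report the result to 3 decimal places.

33.748

Only the two components matter; the odds are (π_i f_i(x)) / (π_j f_j(x)).
Component likelihoods at x = 6 clicks out of 18:
  p_1 = C(18,6)·0.72^6·0.28^12 = 18564·0.139314·2.32218e-07 = 0.000600569
  p_2 = C(18,6)·0.77^6·0.23^12 = 18564·0.208422·2.19146e-08 = 8.4791e-05
  p_3 = C(18,6)·0.83^6·0.17^12 = 18564·0.32694·5.82622e-10 = 3.53612e-06
3.22206e-05 / 9.54753e-07 ≈ 33.748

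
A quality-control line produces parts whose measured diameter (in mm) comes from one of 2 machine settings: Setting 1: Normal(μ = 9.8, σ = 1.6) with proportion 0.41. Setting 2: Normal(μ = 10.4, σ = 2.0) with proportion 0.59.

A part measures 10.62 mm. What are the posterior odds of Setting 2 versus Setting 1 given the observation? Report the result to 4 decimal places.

Since P(k|x) ∝ P(Z=k) f_k(x), the posterior odds are P(Z=i) f_i(x) / (P(Z=j) f_j(x)).
Evaluate each component's likelihood at the observed value:
  f_1 = (1/(1.6·√(2π)))·exp(−(10.62−9.8)²/(2·1.6²)) = 0.249339·exp(-0.13133) = 0.218653
  f_2 = (1/(2.0·√(2π)))·exp(−(10.62−10.4)²/(2·2.0²)) = 0.199471·exp(-0.00605) = 0.198268
Odds = (0.59/0.41) × (0.198268/0.218653) = 1.43902 × 0.906771 ≈ 1.3049

1.3049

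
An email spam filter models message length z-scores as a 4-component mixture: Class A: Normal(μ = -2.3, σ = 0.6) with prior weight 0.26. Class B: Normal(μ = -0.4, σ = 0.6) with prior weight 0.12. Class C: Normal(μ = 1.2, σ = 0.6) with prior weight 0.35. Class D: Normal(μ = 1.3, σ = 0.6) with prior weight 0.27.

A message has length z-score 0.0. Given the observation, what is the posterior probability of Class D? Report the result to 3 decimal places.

Posterior ∝ prior × likelihood, so P(k | x) ∝ w_k f_k(x); normalise over all components.
Component likelihoods at x = 0.0:
  p_A = (1/(0.6·√(2π)))·exp(−(0.0−-2.3)²/(2·0.6²)) = 0.664904·exp(-7.34722) = 0.000428451
  p_B = (1/(0.6·√(2π)))·exp(−(0.0−-0.4)²/(2·0.6²)) = 0.664904·exp(-0.22222) = 0.532413
  p_C = (1/(0.6·√(2π)))·exp(−(0.0−1.2)²/(2·0.6²)) = 0.664904·exp(-2.00000) = 0.0899849
  p_D = (1/(0.6·√(2π)))·exp(−(0.0−1.3)²/(2·0.6²)) = 0.664904·exp(-2.34722) = 0.0635877
Weight by the priors:
  w_A·p_A = 0.26 × 0.000428451 = 0.000111397
  w_B·p_B = 0.12 × 0.532413 = 0.0638896
  w_C·p_C = 0.35 × 0.0899849 = 0.0314947
  w_D·p_D = 0.27 × 0.0635877 = 0.0171687
Marginal: 0.000111397 + 0.0638896 + 0.0314947 + 0.0171687 = 0.112664
P(Class D | x) = 0.0171687 / 0.112664 ≈ 0.152

0.152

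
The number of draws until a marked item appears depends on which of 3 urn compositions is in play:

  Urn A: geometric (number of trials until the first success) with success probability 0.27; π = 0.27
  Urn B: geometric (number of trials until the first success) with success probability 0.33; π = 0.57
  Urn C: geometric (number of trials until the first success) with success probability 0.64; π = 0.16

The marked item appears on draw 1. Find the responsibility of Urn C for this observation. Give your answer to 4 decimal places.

P(component k | x) = π_k·f_k(x) / marginal(x), where marginal(x) = Σ_j π_j·f_j(x).
Evaluate each component's likelihood at the observed value:
  p_A = 0.27
  p_B = 0.33
  p_C = 0.64
Prior × likelihood for each component:
  π_A·p_A = 0.27 × 0.27 = 0.0729
  π_B·p_B = 0.57 × 0.33 = 0.1881
  π_C·p_C = 0.16 × 0.64 = 0.1024
Sum: 0.0729 + 0.1881 + 0.1024 = 0.3634
Responsibility of Urn C: 0.1024 / 0.3634 ≈ 0.2818

0.2818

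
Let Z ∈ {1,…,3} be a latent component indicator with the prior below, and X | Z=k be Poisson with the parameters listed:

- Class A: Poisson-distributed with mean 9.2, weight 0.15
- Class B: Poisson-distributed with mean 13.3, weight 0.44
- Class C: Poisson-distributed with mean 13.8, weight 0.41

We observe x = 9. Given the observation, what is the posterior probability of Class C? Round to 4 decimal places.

0.3109

The responsibility of component k is π_k f_k(x) divided by Σ_j π_j f_j(x).
Poisson probabilities:
  f_A = e^(−9.2)·9.2^9/9! = 0.131467
  f_B = e^(−13.3)·13.3^9/9! = 0.0600876
  f_C = e^(−13.8)·13.8^9/9! = 0.0508025
Multiply by the mixture weights:
  π_A·f_A = 0.15 × 0.131467 = 0.0197201
  π_B·f_B = 0.44 × 0.0600876 = 0.0264386
  π_C·f_C = 0.41 × 0.0508025 = 0.020829
Marginal: 0.0197201 + 0.0264386 + 0.020829 = 0.0669877
Responsibility of Class C: 0.020829 / 0.0669877 ≈ 0.3109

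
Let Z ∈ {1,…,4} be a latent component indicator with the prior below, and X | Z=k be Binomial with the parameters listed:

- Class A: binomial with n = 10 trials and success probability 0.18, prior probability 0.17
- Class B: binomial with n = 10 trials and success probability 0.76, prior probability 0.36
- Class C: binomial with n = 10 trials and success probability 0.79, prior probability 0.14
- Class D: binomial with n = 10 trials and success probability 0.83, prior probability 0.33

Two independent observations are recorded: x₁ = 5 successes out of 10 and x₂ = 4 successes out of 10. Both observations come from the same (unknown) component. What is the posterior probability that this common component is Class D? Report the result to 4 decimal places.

The responsibility of component k is P(Z=k) f_k(x) divided by Σ_j P(Z=j) f_j(x).
Since both observations come from the same component, the likelihood for component k is f_k(x₁)·f_k(x₂).
  f_A = [C(10,5)·0.18^5·0.82^5 = 252·0.000188957·0.37074 = 0.0176536] × [0.0670181] = 0.00118311
  f_B = [C(10,5)·0.76^5·0.24^5 = 252·0.253553·0.000796262 = 0.0508774] × [0.0133888] = 0.000681186
  f_C = [C(10,5)·0.79^5·0.21^5 = 252·0.307706·0.00040841 = 0.0316689] × [0.00701525] = 0.000222165
  f_D = [C(10,5)·0.83^5·0.17^5 = 252·0.393904·0.000141986 = 0.014094] × [0.00240561] = 3.39048e-05
Prior × likelihood for each component:
  P(Z=A)·f_A = 0.17 × 0.00118311 = 0.000201129
  P(Z=B)·f_B = 0.36 × 0.000681186 = 0.000245227
  P(Z=C)·f_C = 0.14 × 0.000222165 = 3.11031e-05
  P(Z=D)·f_D = 0.33 × 3.39048e-05 = 1.11886e-05
Evidence: 0.000201129 + 0.000245227 + 3.11031e-05 + 1.11886e-05 = 0.000488647
So the posterior for Class D is 1.11886e-05 / 0.000488647 ≈ 0.0229.

0.0229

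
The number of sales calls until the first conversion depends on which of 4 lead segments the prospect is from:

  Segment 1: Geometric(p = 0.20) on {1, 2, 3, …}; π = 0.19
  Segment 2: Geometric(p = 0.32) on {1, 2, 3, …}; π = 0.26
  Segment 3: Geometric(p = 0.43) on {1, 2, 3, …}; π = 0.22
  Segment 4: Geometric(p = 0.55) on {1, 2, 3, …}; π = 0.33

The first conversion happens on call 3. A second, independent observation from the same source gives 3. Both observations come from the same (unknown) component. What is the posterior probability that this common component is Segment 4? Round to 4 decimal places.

By Bayes' theorem, P(k | x) = P(Z=k) f_k(x) / Σ_j P(Z=j) f_j(x).
Since both observations come from the same component, the likelihood for component k is f_k(x₁)·f_k(x₂).
  p_1 = [0.20·(1−0.20)^2 = 0.20·0.64 = 0.128] × [0.128] = 0.016384
  p_2 = [0.32·(1−0.32)^2 = 0.32·0.4624 = 0.147968] × [0.147968] = 0.0218945
  p_3 = [0.43·(1−0.43)^2 = 0.43·0.3249 = 0.139707] × [0.139707] = 0.019518
  p_4 = [0.55·(1−0.55)^2 = 0.55·0.2025 = 0.111375] × [0.111375] = 0.0124044
Multiply by the mixture weights:
  P(Z=1)·p_1 = 0.19 × 0.016384 = 0.00311296
  P(Z=2)·p_2 = 0.26 × 0.0218945 = 0.00569258
  P(Z=3)·p_3 = 0.22 × 0.019518 = 0.00429397
  P(Z=4)·p_4 = 0.33 × 0.0124044 = 0.00409345
Marginal: 0.00311296 + 0.00569258 + 0.00429397 + 0.00409345 = 0.017193
So the posterior for Segment 4 is 0.00409345 / 0.017193 ≈ 0.2381.

0.2381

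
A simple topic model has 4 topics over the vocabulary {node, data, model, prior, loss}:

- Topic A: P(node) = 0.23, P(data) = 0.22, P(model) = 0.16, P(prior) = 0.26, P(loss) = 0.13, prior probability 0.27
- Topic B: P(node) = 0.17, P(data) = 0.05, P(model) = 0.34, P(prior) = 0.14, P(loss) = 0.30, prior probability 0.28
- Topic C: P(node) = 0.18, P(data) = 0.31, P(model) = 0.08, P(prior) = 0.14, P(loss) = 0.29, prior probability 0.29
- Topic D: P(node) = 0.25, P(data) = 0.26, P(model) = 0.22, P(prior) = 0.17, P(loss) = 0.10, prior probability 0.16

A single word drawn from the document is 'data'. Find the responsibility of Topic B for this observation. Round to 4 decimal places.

0.0683

Apply Bayes' rule: the posterior for each component is proportional to its prior times its likelihood at x.
Categorical probabilities:
  f_A = P(data | comp) = 0.22
  f_B = P(data | comp) = 0.05
  f_C = P(data | comp) = 0.31
  f_D = P(data | comp) = 0.26
Prior × likelihood for each component:
  w_A·f_A = 0.27 × 0.22 = 0.0594
  w_B·f_B = 0.28 × 0.05 = 0.014
  w_C·f_C = 0.29 × 0.31 = 0.0899
  w_D·f_D = 0.16 × 0.26 = 0.0416
Marginal: 0.0594 + 0.014 + 0.0899 + 0.0416 = 0.2049
P(Topic B | x) = 0.014 / 0.2049 ≈ 0.0683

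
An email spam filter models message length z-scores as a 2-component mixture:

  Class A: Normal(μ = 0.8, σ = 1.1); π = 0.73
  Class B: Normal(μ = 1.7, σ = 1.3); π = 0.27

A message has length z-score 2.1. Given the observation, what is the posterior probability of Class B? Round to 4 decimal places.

By Bayes' theorem, P(k | x) = w_k f_k(x) / Σ_j w_j f_j(x).
Component likelihoods at x = 2.1:
  L_A = (1/(1.1·√(2π)))·exp(−(2.1−0.8)²/(2·1.1²)) = 0.362675·exp(-0.69835) = 0.180397
  L_B = (1/(1.3·√(2π)))·exp(−(2.1−1.7)²/(2·1.3²)) = 0.306879·exp(-0.04734) = 0.29269
Unnormalised posteriors:
  w_A·L_A = 0.73 × 0.180397 = 0.13169
  w_B·L_B = 0.27 × 0.29269 = 0.0790264
Normaliser: 0.13169 + 0.0790264 = 0.210716
So the posterior for Class B is 0.0790264 / 0.210716 ≈ 0.3750.

0.3750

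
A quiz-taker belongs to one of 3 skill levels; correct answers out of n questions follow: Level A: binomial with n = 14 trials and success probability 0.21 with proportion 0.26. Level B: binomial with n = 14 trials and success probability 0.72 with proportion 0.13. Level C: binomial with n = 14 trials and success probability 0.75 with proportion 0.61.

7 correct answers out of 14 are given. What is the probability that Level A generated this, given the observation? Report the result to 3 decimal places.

The responsibility of component k is w_k f_k(x) divided by Σ_j w_j f_j(x).
Component likelihoods at x = 7 correct answers out of 14:
  L_A = C(14,7)·0.21^7·0.79^7 = 3432·1.80109e-05·0.192039 = 0.0118706
  L_B = C(14,7)·0.72^7·0.28^7 = 3432·0.100306·0.000134929 = 0.0464495
  L_C = C(14,7)·0.75^7·0.25^7 = 3432·0.133484·6.10352e-05 = 0.0279612
Weight by the priors:
  w_A·L_A = 0.26 × 0.0118706 = 0.00308635
  w_B·L_B = 0.13 × 0.0464495 = 0.00603843
  w_C·L_C = 0.61 × 0.0279612 = 0.0170563
Evidence: 0.00308635 + 0.00603843 + 0.0170563 = 0.0261811
P(Level A | 7 correct answers out of 14) ≈ 0.118

0.118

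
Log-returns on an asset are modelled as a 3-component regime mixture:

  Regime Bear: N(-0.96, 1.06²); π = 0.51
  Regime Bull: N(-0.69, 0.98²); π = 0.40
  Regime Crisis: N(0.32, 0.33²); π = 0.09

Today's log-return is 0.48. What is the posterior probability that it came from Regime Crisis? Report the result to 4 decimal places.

P(component k | x) = π_k·f_k(x) / marginal(x), where marginal(x) = Σ_j π_j·f_j(x).
Normal densities:
  f_Bear = (1/(1.06·√(2π)))·exp(−(0.48−-0.96)²/(2·1.06²)) = 0.376361·exp(-0.92275) = 0.149575
  f_Bull = (1/(0.98·√(2π)))·exp(−(0.48−-0.69)²/(2·0.98²)) = 0.407084·exp(-0.71267) = 0.199606
  f_Crisis = (1/(0.33·√(2π)))·exp(−(0.48−0.32)²/(2·0.33²)) = 1.208916·exp(-0.11754) = 1.07485
Weight by the priors:
  π_Bear·f_Bear = 0.51 × 0.149575 = 0.0762834
  π_Bull·f_Bull = 0.40 × 0.199606 = 0.0798426
  π_Crisis·f_Crisis = 0.09 × 1.07485 = 0.0967369
Denominator: 0.0762834 + 0.0798426 + 0.0967369 = 0.252863
P(Regime Crisis | 0.48) ≈ 0.3826

0.3826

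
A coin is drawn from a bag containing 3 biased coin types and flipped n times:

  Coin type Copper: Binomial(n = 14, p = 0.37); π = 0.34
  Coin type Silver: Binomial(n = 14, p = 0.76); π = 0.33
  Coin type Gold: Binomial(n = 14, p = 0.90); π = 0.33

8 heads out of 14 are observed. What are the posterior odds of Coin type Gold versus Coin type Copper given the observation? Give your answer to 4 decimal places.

Only the two components matter; the odds are (π_i f_i(x)) / (π_j f_j(x)).
Evaluate each component's likelihood at the observed value:
  L_Copper = C(14,8)·0.37^8·0.63^6 = 3003·0.000351248·0.0625235 = 0.0659496
  L_Silver = C(14,8)·0.76^8·0.24^6 = 3003·0.111303·0.000191103 = 0.0638751
  L_Gold = C(14,8)·0.90^8·0.10^6 = 3003·0.430467·1e-06 = 0.00129269
Posterior odds = (π_Gold·L_Gold) / (π_Copper·L_Copper) = (0.33·0.00129269) / (0.34·0.0659496) = 0.000426589 / 0.0224229 ≈ 0.0190

0.0190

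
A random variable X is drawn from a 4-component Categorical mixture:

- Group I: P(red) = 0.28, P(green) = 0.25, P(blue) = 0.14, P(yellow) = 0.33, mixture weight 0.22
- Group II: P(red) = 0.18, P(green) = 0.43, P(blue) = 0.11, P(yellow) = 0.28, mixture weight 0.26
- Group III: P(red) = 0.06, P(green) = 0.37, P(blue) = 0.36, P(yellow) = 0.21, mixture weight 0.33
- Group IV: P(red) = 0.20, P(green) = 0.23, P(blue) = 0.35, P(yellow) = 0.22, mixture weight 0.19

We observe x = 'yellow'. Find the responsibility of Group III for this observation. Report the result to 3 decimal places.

0.270

By Bayes' theorem, P(k | x) = P(Z=k) f_k(x) / Σ_j P(Z=j) f_j(x).
Component likelihoods at x = 'yellow':
  p_I = 0.33
  p_II = 0.28
  p_III = 0.21
  p_IV = 0.22
Prior × likelihood for each component:
  P(Z=I)·p_I = 0.22 × 0.33 = 0.0726
  P(Z=II)·p_II = 0.26 × 0.28 = 0.0728
  P(Z=III)·p_III = 0.33 × 0.21 = 0.0693
  P(Z=IV)·p_IV = 0.19 × 0.22 = 0.0418
Denominator: 0.0726 + 0.0728 + 0.0693 + 0.0418 = 0.2565
So the posterior for Group III is 0.0693 / 0.2565 ≈ 0.270.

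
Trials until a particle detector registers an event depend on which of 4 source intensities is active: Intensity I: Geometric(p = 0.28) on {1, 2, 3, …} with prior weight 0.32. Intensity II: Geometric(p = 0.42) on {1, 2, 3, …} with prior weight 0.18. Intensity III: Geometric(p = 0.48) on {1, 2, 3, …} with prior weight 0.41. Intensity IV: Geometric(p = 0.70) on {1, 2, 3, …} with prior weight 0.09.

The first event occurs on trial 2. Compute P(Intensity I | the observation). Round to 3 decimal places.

0.281

Posterior ∝ prior × likelihood, so P(k | x) ∝ P(Z=k) f_k(x); normalise over all components.
Evaluate each component's likelihood at the observed value:
  L_I = 0.28·(1−0.28)^1 = 0.28·0.72 = 0.2016
  L_II = 0.42·(1−0.42)^1 = 0.42·0.58 = 0.2436
  L_III = 0.48·(1−0.48)^1 = 0.48·0.52 = 0.2496
  L_IV = 0.70·(1−0.70)^1 = 0.70·0.3 = 0.21
Prior × likelihood for each component:
  P(Z=I)·L_I = 0.32 × 0.2016 = 0.064512
  P(Z=II)·L_II = 0.18 × 0.2436 = 0.043848
  P(Z=III)·L_III = 0.41 × 0.2496 = 0.102336
  P(Z=IV)·L_IV = 0.09 × 0.21 = 0.0189
Marginal: 0.064512 + 0.043848 + 0.102336 + 0.0189 = 0.229596
Responsibility of Intensity I: 0.064512 / 0.229596 ≈ 0.281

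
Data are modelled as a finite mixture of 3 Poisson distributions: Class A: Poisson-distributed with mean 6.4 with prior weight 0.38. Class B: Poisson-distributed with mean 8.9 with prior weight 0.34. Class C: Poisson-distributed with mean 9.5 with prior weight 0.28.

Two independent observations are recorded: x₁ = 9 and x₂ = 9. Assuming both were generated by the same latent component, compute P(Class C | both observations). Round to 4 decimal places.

By Bayes' theorem, P(k | x) = P(Z=k) f_k(x) / Σ_j P(Z=j) f_j(x).
Since both observations come from the same component, the likelihood for component k is f_k(x₁)·f_k(x₂).
  f_A = [e^(−6.4)·6.4^9/9! = 0.0824844] × [0.0824844] = 0.00680368
  f_B = [e^(−8.9)·8.9^9/9! = 0.131682] × [0.131682] = 0.0173401
  f_C = [e^(−9.5)·9.5^9/9! = 0.130003] × [0.130003] = 0.0169007
Weight by the priors:
  P(Z=A)·f_A = 0.38 × 0.00680368 = 0.0025854
  P(Z=B)·f_B = 0.34 × 0.0173401 = 0.00589564
  P(Z=C)·f_C = 0.28 × 0.0169007 = 0.00473218
Evidence: 0.0025854 + 0.00589564 + 0.00473218 = 0.0132132
Responsibility of Class C: 0.00473218 / 0.0132132 ≈ 0.3581

0.3581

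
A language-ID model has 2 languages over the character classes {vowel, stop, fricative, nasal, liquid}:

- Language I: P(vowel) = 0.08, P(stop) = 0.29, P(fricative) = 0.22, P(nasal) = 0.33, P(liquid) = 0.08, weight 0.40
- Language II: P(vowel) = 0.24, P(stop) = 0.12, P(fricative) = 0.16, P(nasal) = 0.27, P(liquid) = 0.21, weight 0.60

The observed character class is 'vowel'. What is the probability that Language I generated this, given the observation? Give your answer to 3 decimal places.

0.182

By Bayes' theorem, P(k | x) = π_k f_k(x) / Σ_j π_j f_j(x).
Component likelihoods at x = 'vowel':
  f_I = 0.08
  f_II = 0.24
Multiply by the mixture weights:
  π_I·f_I = 0.40 × 0.08 = 0.032
  π_II·f_II = 0.60 × 0.24 = 0.144
Marginal: 0.032 + 0.144 = 0.176
So the posterior for Language I is 0.032 / 0.176 ≈ 0.182.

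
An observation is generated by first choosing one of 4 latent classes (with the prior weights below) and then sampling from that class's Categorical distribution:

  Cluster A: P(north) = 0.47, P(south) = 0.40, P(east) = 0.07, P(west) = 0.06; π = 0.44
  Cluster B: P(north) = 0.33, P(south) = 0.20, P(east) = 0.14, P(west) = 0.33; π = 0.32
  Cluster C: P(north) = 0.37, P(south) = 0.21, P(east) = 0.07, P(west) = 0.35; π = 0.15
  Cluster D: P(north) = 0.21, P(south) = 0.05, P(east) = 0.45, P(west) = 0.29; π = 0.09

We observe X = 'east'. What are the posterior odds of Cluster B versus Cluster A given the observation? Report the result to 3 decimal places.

1.455

Posterior odds = (w_i f_i(x)) / (w_j f_j(x)); the normalising sum cancels.
Evaluate each component's likelihood at the observed value:
  f_A = P(east | comp) = 0.07
  f_B = P(east | comp) = 0.14
  f_C = P(east | comp) = 0.07
  f_D = P(east | comp) = 0.45
0.0448 / 0.0308 ≈ 1.455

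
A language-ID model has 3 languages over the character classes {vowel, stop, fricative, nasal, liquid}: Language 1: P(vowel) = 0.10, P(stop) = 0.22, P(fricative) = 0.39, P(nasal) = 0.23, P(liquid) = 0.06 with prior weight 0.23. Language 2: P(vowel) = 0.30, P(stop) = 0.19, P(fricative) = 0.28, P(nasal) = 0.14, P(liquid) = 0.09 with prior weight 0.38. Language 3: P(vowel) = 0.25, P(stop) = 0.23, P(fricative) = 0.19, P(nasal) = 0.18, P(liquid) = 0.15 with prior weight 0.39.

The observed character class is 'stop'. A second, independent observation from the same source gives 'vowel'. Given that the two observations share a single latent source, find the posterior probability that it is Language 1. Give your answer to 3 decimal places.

Apply Bayes' rule: the posterior for each component is proportional to its prior times its likelihood at x.
Since both observations come from the same component, the likelihood for component k is f_k(x₁)·f_k(x₂).
  p_1 = [0.22] × [0.1] = 0.022
  p_2 = [0.19] × [0.3] = 0.057
  p_3 = [0.23] × [0.25] = 0.0575
Weight by the priors:
  w_1·p_1 = 0.23 × 0.022 = 0.00506
  w_2·p_2 = 0.38 × 0.057 = 0.02166
  w_3·p_3 = 0.39 × 0.0575 = 0.022425
Denominator: 0.00506 + 0.02166 + 0.022425 = 0.049145
So the posterior for Language 1 is 0.00506 / 0.049145 ≈ 0.103.

0.103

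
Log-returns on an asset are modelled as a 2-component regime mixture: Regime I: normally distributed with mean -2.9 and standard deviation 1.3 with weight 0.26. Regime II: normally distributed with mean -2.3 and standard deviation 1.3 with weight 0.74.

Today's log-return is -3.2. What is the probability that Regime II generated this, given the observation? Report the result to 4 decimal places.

0.6970

Posterior ∝ prior × likelihood, so P(k | x) ∝ π_k f_k(x); normalise over all components.
Normal densities:
  f_I = 0.298815
  f_II = 0.241485
Multiply by the mixture weights:
  π_I·f_I = 0.26 × 0.298815 = 0.0776919
  π_II·f_II = 0.74 × 0.241485 = 0.178699
Evidence: 0.0776919 + 0.178699 = 0.256391
P(Regime II | the observation) ≈ 0.6970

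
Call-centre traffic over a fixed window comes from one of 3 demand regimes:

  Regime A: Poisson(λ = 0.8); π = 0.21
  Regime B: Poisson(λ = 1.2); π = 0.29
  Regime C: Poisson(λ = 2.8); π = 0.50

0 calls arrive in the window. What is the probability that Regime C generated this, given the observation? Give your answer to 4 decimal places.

P(component k | x) = w_k·f_k(x) / marginal(x), where marginal(x) = Σ_j w_j·f_j(x).
Component likelihoods at x = 0 calls:
  f_A = 0.449329
  f_B = 0.301194
  f_C = 0.0608101
Unnormalised posteriors:
  w_A·f_A = 0.21 × 0.449329 = 0.0943591
  w_B·f_B = 0.29 × 0.301194 = 0.0873463
  w_C·f_C = 0.50 × 0.0608101 = 0.030405
Evidence: 0.0943591 + 0.0873463 + 0.030405 = 0.21211
P(Regime C | the observation) ≈ 0.1433

0.1433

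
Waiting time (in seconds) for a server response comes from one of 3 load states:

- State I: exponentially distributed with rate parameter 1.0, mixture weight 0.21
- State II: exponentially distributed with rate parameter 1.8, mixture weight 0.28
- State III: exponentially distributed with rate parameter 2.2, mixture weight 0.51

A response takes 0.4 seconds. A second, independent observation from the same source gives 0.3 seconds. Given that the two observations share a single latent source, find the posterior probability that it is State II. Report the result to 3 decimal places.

Posterior ∝ prior × likelihood, so P(k | x) ∝ P(Z=k) f_k(x); normalise over all components.
Since both observations come from the same component, the likelihood for component k is f_k(x₁)·f_k(x₂).
  p_I = [0.67032] × [0.740818] = 0.496585
  p_II = [0.876154] × [1.04895] = 0.919039
  p_III = [0.912522] × [1.13707] = 1.0376
Prior × likelihood for each component:
  P(Z=I)·p_I = 0.21 × 0.496585 = 0.104283
  P(Z=II)·p_II = 0.28 × 0.919039 = 0.257331
  P(Z=III)·p_III = 0.51 × 1.0376 = 0.529178
Denominator: 0.104283 + 0.257331 + 0.529178 = 0.890792
P(State II | x₁,x₂) ≈ 0.289

0.289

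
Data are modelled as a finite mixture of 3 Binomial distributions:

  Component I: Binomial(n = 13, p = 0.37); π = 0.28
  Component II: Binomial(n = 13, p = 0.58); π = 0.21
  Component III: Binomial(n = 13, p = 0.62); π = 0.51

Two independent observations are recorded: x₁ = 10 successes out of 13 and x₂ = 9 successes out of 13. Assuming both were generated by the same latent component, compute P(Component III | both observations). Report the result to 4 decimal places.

Posterior ∝ prior × likelihood, so P(k | x) ∝ π_k f_k(x); normalise over all components.
Since both observations come from the same component, the likelihood for component k is f_k(x₁)·f_k(x₂).
  L_I = [C(13,10)·0.37^10·0.63^3 = 286·4.80858e-05·0.250047 = 0.00343878] × [0.0146381] = 5.03372e-05
  L_II = [C(13,10)·0.58^10·0.42^3 = 286·0.00430804·0.074088 = 0.0912838] × [0.165255] = 0.0150851
  L_III = [C(13,10)·0.62^10·0.38^3 = 286·0.00839299·0.054872 = 0.131715] × [0.201821] = 0.0265827
Weight by the priors:
  π_I·L_I = 0.28 × 5.03372e-05 = 1.40944e-05
  π_II·L_II = 0.21 × 0.0150851 = 0.00316788
  π_III·L_III = 0.51 × 0.0265827 = 0.0135572
Marginal: 1.40944e-05 + 0.00316788 + 0.0135572 = 0.0167392
P(Component III | x) = 0.0135572 / 0.0167392 ≈ 0.8099

0.8099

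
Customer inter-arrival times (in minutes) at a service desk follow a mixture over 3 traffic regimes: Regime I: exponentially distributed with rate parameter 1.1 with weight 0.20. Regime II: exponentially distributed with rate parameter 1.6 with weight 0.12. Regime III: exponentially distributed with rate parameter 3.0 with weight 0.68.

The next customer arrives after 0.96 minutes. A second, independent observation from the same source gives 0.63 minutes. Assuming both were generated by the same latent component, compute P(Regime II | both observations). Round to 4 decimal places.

0.2043

P(component k | x) = π_k·f_k(x) / marginal(x), where marginal(x) = Σ_j π_j·f_j(x).
Since both observations come from the same component, the likelihood for component k is f_k(x₁)·f_k(x₂).
  p_I = [1.1·e^(−1.1·0.96) = 1.1·e^(−1.0560) = 0.382629] × [0.550081] = 0.210477
  p_II = [1.6·e^(−1.6·0.96) = 1.6·e^(−1.5360) = 0.344385] × [0.583917] = 0.201092
  p_III = [3.0·e^(−3.0·0.96) = 3.0·e^(−2.8800) = 0.168404] × [0.453215] = 0.0763234
Unnormalised posteriors:
  π_I·p_I = 0.20 × 0.210477 = 0.0420954
  π_II·p_II = 0.12 × 0.201092 = 0.024131
  π_III·p_III = 0.68 × 0.0763234 = 0.0518999
Evidence: 0.0420954 + 0.024131 + 0.0518999 = 0.118126
So the posterior for Regime II is 0.024131 / 0.118126 ≈ 0.2043.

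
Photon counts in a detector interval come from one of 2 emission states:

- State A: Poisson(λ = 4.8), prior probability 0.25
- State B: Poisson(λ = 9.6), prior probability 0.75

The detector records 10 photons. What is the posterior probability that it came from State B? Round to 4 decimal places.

0.9620

The responsibility of component k is π_k f_k(x) divided by Σ_j π_j f_j(x).
Evaluate each component's likelihood at the observed value:
  L_A = 0.0147243
  L_B = 0.124086
Multiply by the mixture weights:
  π_A·L_A = 0.25 × 0.0147243 = 0.00368108
  π_B·L_B = 0.75 × 0.124086 = 0.0930644
Marginal: 0.00368108 + 0.0930644 = 0.0967455
Responsibility of State B: 0.0930644 / 0.0967455 ≈ 0.9620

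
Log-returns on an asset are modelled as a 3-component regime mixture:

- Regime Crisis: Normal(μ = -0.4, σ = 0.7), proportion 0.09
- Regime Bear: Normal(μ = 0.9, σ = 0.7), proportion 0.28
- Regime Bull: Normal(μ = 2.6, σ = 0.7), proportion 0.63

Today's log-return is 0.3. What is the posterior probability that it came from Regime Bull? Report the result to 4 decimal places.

0.0113

P(component k | x) = w_k·f_k(x) / marginal(x), where marginal(x) = Σ_j w_j·f_j(x).
Normal densities:
  p_Crisis = (1/(0.7·√(2π)))·exp(−(0.3−-0.4)²/(2·0.7²)) = 0.569918·exp(-0.50000) = 0.345672
  p_Bear = (1/(0.7·√(2π)))·exp(−(0.3−0.9)²/(2·0.7²)) = 0.569918·exp(-0.36735) = 0.394707
  p_Bull = (1/(0.7·√(2π)))·exp(−(0.3−2.6)²/(2·0.7²)) = 0.569918·exp(-5.39796) = 0.00257934
Prior × likelihood for each component:
  w_Crisis·p_Crisis = 0.09 × 0.345672 = 0.0311105
  w_Bear·p_Bear = 0.28 × 0.394707 = 0.110518
  w_Bull·p_Bull = 0.63 × 0.00257934 = 0.00162498
Denominator: 0.0311105 + 0.110518 + 0.00162498 = 0.143254
P(Regime Bull | x) = 0.00162498 / 0.143254 ≈ 0.0113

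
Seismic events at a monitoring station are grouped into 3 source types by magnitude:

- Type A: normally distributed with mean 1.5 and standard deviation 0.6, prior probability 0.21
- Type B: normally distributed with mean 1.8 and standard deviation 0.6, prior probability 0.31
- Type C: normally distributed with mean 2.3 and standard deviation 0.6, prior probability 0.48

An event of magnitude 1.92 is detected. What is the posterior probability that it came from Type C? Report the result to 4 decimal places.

By Bayes' theorem, P(k | x) = w_k f_k(x) / Σ_j w_j f_j(x).
Normal densities:
  p_A = 0.520423
  p_B = 0.651738
  p_C = 0.544075
Multiply by the mixture weights:
  w_A·p_A = 0.21 × 0.520423 = 0.109289
  w_B·p_B = 0.31 × 0.651738 = 0.202039
  w_C·p_C = 0.48 × 0.544075 = 0.261156
Denominator: 0.109289 + 0.202039 + 0.261156 = 0.572484
Responsibility of Type C: 0.261156 / 0.572484 ≈ 0.4562

0.4562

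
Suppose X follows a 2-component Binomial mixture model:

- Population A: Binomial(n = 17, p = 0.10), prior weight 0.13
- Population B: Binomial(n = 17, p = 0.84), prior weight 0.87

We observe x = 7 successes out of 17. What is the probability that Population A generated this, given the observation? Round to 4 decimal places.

0.6162

The responsibility of component k is π_k f_k(x) divided by Σ_j π_j f_j(x).
Evaluate each component's likelihood at the observed value:
  L_A = 0.00067811
  L_B = 6.31001e-05
Unnormalised posteriors:
  π_A·L_A = 0.13 × 0.00067811 = 8.81543e-05
  π_B·L_B = 0.87 × 6.31001e-05 = 5.48971e-05
Denominator: 8.81543e-05 + 5.48971e-05 = 0.000143051
Responsibility of Population A: 8.81543e-05 / 0.000143051 ≈ 0.6162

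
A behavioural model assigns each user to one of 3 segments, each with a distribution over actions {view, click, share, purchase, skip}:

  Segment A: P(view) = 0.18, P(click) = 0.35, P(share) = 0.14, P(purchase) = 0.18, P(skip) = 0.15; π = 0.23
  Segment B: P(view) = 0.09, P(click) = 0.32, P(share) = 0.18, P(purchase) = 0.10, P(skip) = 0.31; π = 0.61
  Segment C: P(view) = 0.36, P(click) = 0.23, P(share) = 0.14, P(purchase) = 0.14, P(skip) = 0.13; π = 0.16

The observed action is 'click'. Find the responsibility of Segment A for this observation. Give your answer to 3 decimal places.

The responsibility of component k is w_k f_k(x) divided by Σ_j w_j f_j(x).
Component likelihoods at x = 'click':
  f_A = 0.35
  f_B = 0.32
  f_C = 0.23
Prior × likelihood for each component:
  w_A·f_A = 0.23 × 0.35 = 0.0805
  w_B·f_B = 0.61 × 0.32 = 0.1952
  w_C·f_C = 0.16 × 0.23 = 0.0368
Denominator: 0.0805 + 0.1952 + 0.0368 = 0.3125
P(Segment A | data) = 0.0805 / 0.3125 ≈ 0.258

0.258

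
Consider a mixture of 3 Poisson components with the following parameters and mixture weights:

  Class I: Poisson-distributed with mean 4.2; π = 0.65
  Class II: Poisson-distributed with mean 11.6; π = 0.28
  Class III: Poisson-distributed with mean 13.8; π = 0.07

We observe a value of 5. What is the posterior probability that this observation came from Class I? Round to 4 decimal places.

0.9568

Posterior ∝ prior × likelihood, so P(k | x) ∝ P(Z=k) f_k(x); normalise over all components.
Component likelihoods at x = 5:
  f_I = 0.163316
  f_II = 0.0160433
  f_III = 0.00423595
Weight by the priors:
  P(Z=I)·f_I = 0.65 × 0.163316 = 0.106155
  P(Z=II)·f_II = 0.28 × 0.0160433 = 0.00449211
  P(Z=III)·f_III = 0.07 × 0.00423595 = 0.000296516
Marginal: 0.106155 + 0.00449211 + 0.000296516 = 0.110944
P(Class I | the observation) ≈ 0.9568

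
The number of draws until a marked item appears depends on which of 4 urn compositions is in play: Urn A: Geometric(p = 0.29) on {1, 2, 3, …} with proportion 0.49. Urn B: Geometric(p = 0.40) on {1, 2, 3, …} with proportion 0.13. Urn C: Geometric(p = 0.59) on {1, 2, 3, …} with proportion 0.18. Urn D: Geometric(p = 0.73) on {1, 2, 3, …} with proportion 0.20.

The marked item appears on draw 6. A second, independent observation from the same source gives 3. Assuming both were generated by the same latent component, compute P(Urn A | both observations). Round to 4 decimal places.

The responsibility of component k is π_k f_k(x) divided by Σ_j π_j f_j(x).
Since both observations come from the same component, the likelihood for component k is f_k(x₁)·f_k(x₂).
  p_A = [0.0523227] × [0.146189] = 0.007649
  p_B = [0.031104] × [0.144] = 0.00447898
  p_C = [0.00683552] × [0.099179] = 0.00067794
  p_D = [0.00104747] × [0.053217] = 5.57432e-05
Weight by the priors:
  π_A·p_A = 0.49 × 0.007649 = 0.00374801
  π_B·p_B = 0.13 × 0.00447898 = 0.000582267
  π_C·p_C = 0.18 × 0.00067794 = 0.000122029
  π_D·p_D = 0.20 × 5.57432e-05 = 1.11486e-05
Denominator: 0.00374801 + 0.000582267 + 0.000122029 + 1.11486e-05 = 0.00446345
P(Urn A | x₁,x₂) ≈ 0.8397

0.8397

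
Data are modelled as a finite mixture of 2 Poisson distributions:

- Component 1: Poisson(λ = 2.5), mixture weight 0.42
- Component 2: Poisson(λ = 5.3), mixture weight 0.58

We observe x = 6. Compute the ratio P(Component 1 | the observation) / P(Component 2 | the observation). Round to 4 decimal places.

0.1312

Posterior odds = (P(Z=i) f_i(x)) / (P(Z=j) f_j(x)); the normalising sum cancels.
Component likelihoods at x = 6:
  p_1 = 0.0278337
  p_2 = 0.15366
Posterior odds = (P(Z=1)·p_1) / (P(Z=2)·p_2) = (0.42·0.0278337) / (0.58·0.15366) = 0.0116902 / 0.089123 ≈ 0.1312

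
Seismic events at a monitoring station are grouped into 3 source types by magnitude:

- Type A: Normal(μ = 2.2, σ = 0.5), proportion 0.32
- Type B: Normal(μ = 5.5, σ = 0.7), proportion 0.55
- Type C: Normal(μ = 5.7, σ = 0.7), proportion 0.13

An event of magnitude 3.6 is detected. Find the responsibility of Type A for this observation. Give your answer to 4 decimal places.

0.3680

P(component k | x) = P(Z=k)·f_k(x) / marginal(x), where marginal(x) = Σ_j P(Z=j)·f_j(x).
Component likelihoods at x = 3.6:
  p_A = (1/(0.5·√(2π)))·exp(−(3.6−2.2)²/(2·0.5²)) = 0.797885·exp(-3.92000) = 0.0158309
  p_B = (1/(0.7·√(2π)))·exp(−(3.6−5.5)²/(2·0.7²)) = 0.569918·exp(-3.68367) = 0.0143223
  p_C = (1/(0.7·√(2π)))·exp(−(3.6−5.7)²/(2·0.7²)) = 0.569918·exp(-4.50000) = 0.00633121
Prior × likelihood for each component:
  P(Z=A)·p_A = 0.32 × 0.0158309 = 0.00506589
  P(Z=B)·p_B = 0.55 × 0.0143223 = 0.00787727
  P(Z=C)·p_C = 0.13 × 0.00633121 = 0.000823058
Sum: 0.00506589 + 0.00787727 + 0.000823058 = 0.0137662
P(Type A | data) = 0.00506589 / 0.0137662 ≈ 0.3680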